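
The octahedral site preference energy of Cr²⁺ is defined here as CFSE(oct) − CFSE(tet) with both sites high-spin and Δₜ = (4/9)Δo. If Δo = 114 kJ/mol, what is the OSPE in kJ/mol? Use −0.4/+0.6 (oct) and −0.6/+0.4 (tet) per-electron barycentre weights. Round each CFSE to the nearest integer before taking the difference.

-48

Group 6 minus oxidation state +2 gives a d⁴ configuration for Cr²⁺.
In an octahedral site d⁴ (HS) is t₂g³ eg¹, giving CFSE(oct) = -0.6Δo = -68 kJ/mol.
Tetrahedral e² t₂² gives -0.4Δₜ = -0.4 × (4/9) × 114 = -20 kJ/mol.
OSPE = CFSE(oct) − CFSE(tet) = -68 − (-20) = -48 kJ/mol.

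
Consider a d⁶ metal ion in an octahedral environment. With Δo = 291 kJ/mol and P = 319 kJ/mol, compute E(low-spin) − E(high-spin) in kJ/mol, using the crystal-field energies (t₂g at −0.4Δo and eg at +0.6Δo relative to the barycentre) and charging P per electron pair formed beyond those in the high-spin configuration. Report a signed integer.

In the high-spin limit (t₂g⁴ eg²) the orbital term is -0.4Δo = -116 kJ/mol, with no excess pairing.
Low-spin t₂g⁶ eg⁰ gives -2.4Δo = -698 kJ/mol, but forming 2 extra pairs costs 2P = 638 kJ/mol, so E(LS) = -698 + 638 = -60 kJ/mol.
The difference is -60 − (-116) = 56 kJ/mol, so high-spin lies lower.

56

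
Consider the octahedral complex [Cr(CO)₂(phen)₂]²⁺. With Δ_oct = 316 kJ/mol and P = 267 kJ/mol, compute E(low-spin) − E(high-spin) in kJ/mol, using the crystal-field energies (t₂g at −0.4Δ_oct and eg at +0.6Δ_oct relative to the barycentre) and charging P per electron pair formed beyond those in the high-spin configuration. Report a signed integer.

Ligand charges: 2×(+0) from CO and 2×(+0) from phen sum to +0; with overall charge +2, Cr is +2.
Cr is in group 6, so Cr²⁺ is d⁴ (6 − 2 = 4).
In the high-spin limit (t₂g³ eg¹) the orbital term is -0.6Δ_oct = -190 kJ/mol, with no excess pairing.
For low-spin the configuration is t₂g⁴ eg⁰: orbital energy -1.6 × 316 = -506 kJ/mol, and 1 additional pair relative to high-spin adds 267 kJ/mol, giving -239 kJ/mol.
E(LS) − E(HS) = -239 − (-190) = -49 kJ/mol.

-49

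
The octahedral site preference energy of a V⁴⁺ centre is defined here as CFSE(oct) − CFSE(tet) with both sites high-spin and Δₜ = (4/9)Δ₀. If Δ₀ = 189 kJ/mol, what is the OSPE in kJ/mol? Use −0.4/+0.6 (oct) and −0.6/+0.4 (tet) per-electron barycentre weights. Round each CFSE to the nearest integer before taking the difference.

-26

Group 5 minus oxidation state +4 gives a d¹ configuration for V⁴⁺.
Octahedral high-spin t2g^1 e_g^0: CFSE = -0.4 × 189 = -76 kJ/mol.
Tetrahedral e^1 t2^0 gives -0.6Δₜ = -0.6 × (4/9) × 189 = -50 kJ/mol.
OSPE = CFSE(oct) − CFSE(tet) = -76 − (-50) = -26 kJ/mol.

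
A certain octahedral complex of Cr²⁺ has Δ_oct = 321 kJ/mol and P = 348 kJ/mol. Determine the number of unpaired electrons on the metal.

Cr is in group 6, so Cr²⁺ is d⁴ (6 − 2 = 4).
With Δ_oct < P the complex is high-spin.
That gives t2g^3 e_g^1.
Unpaired electrons: 4.

4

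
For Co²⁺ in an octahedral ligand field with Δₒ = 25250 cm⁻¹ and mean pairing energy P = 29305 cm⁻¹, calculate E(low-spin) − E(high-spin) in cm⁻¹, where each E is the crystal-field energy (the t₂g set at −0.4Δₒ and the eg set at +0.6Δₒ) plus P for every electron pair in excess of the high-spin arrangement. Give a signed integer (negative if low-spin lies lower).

4055

Co²⁺: group 9, so d-count = 9 − 2 = 7.
High-spin d⁷ fills as t₂g⁵ eg² with CFSE 5(−0.4) + 2(+0.6) = -0.8Δₒ = -20200 cm⁻¹.
For low-spin the configuration is t₂g⁶ eg¹: orbital energy -1.8 × 25250 = -45450 cm⁻¹, and 1 additional pair relative to high-spin adds 29305 cm⁻¹, giving -16145 cm⁻¹.
The difference is -16145 − (-20200) = 4055 cm⁻¹, so high-spin lies lower.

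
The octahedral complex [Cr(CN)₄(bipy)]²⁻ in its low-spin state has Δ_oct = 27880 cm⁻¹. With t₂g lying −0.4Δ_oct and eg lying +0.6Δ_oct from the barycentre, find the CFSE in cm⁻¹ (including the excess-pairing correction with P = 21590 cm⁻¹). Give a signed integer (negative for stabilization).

-23018

Ligand charges: 4×(-1) from CN⁻ and 1×(+0) from bipy sum to -4; with overall charge -2, Cr is +2.
Group 6 minus oxidation state +2 gives a d⁴ configuration for Cr²⁺.
Configuration: t₂g⁴ eg⁰.
CFSE(orbital) = 4×(-0.4Δ_oct) + 0×(0.6Δ_oct) = -1.6Δ_oct; with Δ_oct = 27880 cm⁻¹ that is -44608 cm⁻¹.
Relative to high-spin t₂g³ eg¹ (0 paired), the low-spin configuration has 1 additional pair, contributing +1 × 21590 = +21590 cm⁻¹.
Net CFSE = -44608 + 21590 = -23018 cm⁻¹.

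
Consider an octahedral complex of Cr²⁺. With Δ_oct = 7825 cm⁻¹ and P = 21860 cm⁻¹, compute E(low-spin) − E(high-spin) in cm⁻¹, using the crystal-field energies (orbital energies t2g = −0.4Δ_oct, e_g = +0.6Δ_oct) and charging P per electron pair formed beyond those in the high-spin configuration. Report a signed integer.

Cr²⁺: group 6, so d-count = 6 − 2 = 4.
High-spin: t2g^3 e_g^1, CFSE = -0.6Δ_oct = -4695 cm⁻¹.
For low-spin the configuration is t2g^4 e_g^0: orbital energy -1.6 × 7825 = -12520 cm⁻¹, and 1 additional pair relative to high-spin adds 21860 cm⁻¹, giving 9340 cm⁻¹.
The difference is 9340 − (-4695) = 14035 cm⁻¹, so high-spin lies lower.

14035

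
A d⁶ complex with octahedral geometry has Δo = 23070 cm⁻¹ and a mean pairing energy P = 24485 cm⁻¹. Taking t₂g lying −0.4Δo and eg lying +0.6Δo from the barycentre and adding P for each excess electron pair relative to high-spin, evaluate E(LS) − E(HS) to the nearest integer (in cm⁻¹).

High-spin: t₂g⁴ eg², CFSE = -0.4Δo = -9228 cm⁻¹.
Low-spin: t₂g⁶ eg⁰, orbital CFSE = -2.4Δo = -55368 cm⁻¹; plus 2 excess pairs × P = +48970 cm⁻¹; total -6398 cm⁻¹.
E(LS) − E(HS) = -6398 − (-9228) = 2830 cm⁻¹.

2830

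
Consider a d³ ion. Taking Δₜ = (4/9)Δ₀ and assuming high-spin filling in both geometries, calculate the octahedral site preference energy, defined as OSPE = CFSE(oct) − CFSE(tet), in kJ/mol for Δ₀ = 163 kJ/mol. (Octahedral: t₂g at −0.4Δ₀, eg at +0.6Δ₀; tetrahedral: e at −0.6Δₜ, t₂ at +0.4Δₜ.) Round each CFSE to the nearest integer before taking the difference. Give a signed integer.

-138

In an octahedral site d³ (HS) is t₂g³ eg⁰, giving CFSE(oct) = -1.2Δ₀ = -196 kJ/mol.
Tetrahedral: e² t₂¹, CFSE = 2(−0.6) + 1(+0.4) = -0.8Δₜ = -0.8 × (4/9) × 163 = -58 kJ/mol.
OSPE = CFSE(oct) − CFSE(tet) = -196 − (-58) = -138 kJ/mol.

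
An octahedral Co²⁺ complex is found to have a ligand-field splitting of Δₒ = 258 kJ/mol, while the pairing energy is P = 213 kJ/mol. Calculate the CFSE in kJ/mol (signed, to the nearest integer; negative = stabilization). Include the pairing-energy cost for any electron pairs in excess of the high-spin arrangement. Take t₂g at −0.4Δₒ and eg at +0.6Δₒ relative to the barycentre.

Co²⁺: group 9, so d-count = 9 − 2 = 7.
With Δₒ > P the complex is low-spin.
Filling d⁷ accordingly: t₂g⁶ eg¹.
Orbital CFSE = -1.8Δₒ = -1.8 × 258 = -464 kJ/mol.
Excess pairs vs high-spin: 3 − 2 = 1; pairing cost = +213 kJ/mol.
Net CFSE = -464 + 213 = -251 kJ/mol.

-251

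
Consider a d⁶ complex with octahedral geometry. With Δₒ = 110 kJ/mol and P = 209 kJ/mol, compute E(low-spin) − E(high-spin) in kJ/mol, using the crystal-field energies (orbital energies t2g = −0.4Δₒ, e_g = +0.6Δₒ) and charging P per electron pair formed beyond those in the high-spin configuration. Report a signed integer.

198

High-spin d⁶ fills as t2g^4 e_g^2 with CFSE 4(−0.4) + 2(+0.6) = -0.4Δₒ = -44 kJ/mol.
Low-spin t2g^6 e_g^0 gives -2.4Δₒ = -264 kJ/mol, but forming 2 extra pairs costs 2P = 418 kJ/mol, so E(LS) = -264 + 418 = 154 kJ/mol.
The difference is 154 − (-44) = 198 kJ/mol, so high-spin lies lower.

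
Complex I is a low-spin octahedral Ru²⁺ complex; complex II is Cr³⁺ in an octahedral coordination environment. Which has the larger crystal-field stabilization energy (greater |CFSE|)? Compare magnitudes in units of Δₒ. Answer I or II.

I

I: Ru is in group 8, so Ru²⁺ is d⁶ (8 − 2 = 6); t2g^6 e_g^0, CFSE = -2.4Δₒ.
II: Group 6 minus oxidation state +3 gives a d³ configuration for Cr³⁺; For octahedral d³ the high- and low-spin configurations coincide; t₂g³ eg⁰, CFSE = -1.2Δₒ.
So I has the larger |CFSE|.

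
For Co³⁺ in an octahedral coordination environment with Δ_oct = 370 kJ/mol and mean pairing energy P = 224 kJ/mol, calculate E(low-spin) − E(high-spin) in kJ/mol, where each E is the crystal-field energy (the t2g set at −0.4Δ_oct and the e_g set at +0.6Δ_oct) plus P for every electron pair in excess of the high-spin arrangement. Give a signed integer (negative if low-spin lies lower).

Group 9 minus oxidation state +3 gives a d⁶ configuration for Co³⁺.
High-spin: t2g^4 e_g^2, CFSE = -0.4Δ_oct = -148 kJ/mol.
For low-spin the configuration is t2g^6 e_g^0: orbital energy -2.4 × 370 = -888 kJ/mol, and 2 additional pairs relative to high-spin add 448 kJ/mol, giving -440 kJ/mol.
The difference is -440 − (-148) = -292 kJ/mol, so low-spin lies lower.

-292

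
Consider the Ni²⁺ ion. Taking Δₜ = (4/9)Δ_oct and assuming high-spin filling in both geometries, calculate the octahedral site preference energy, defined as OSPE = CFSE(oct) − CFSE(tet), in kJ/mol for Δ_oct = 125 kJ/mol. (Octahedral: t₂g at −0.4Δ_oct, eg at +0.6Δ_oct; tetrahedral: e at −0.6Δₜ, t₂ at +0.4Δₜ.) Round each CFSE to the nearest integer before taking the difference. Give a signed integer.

-106

Ni is in group 10, so Ni²⁺ is d⁸ (10 − 2 = 8).
Octahedral (high-spin): t₂g⁶ eg², CFSE = 6(−0.4) + 2(+0.6) = -1.2Δ_oct = -1.2 × 125 = -150 kJ/mol.
Tetrahedral: e⁴ t₂⁴, CFSE = 4(−0.6) + 4(+0.4) = -0.8Δₜ = -0.8 × (4/9) × 125 = -44 kJ/mol.
Subtracting, OSPE = -150 − (-44) = -106 kJ/mol.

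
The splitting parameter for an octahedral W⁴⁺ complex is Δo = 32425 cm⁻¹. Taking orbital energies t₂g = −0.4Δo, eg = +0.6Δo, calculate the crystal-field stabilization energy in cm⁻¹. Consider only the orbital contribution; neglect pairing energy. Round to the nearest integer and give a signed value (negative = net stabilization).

-25940

W sits in group 6; removing 4 electrons leaves W⁴⁺ with 6 − 4 = 2 d electrons.
For octahedral d² the high- and low-spin configurations coincide.
The d² electrons fill as t₂g² eg⁰.
CFSE(orbital) = 2×(-0.4Δo) + 0×(0.6Δo) = -0.8Δo; with Δo = 32425 cm⁻¹ that is -25940 cm⁻¹.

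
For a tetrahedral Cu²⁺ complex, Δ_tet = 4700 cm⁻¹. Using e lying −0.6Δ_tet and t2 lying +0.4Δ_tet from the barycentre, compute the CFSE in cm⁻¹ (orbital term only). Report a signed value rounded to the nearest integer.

Cu sits in group 11; removing 2 electrons leaves Cu²⁺ with 11 − 2 = 9 d electrons.
With tetrahedral geometry the complex is necessarily high-spin.
Electron filling gives e^4 t2^5.
Orbital CFSE = 4(-0.6) + 5(0.4) = -0.4Δ_tet = -0.4 × 4700 = -1880 cm⁻¹.

-1880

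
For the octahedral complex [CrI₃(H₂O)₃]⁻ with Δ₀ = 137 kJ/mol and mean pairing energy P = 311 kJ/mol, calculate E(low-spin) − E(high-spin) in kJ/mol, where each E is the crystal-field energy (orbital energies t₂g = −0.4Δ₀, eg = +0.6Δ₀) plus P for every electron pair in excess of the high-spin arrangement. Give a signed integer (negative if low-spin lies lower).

174

Ligand charges: 3×(-1) from I⁻ and 3×(+0) from H₂O sum to -3; with overall charge -1, Cr is +2.
Cr is in group 6, so Cr²⁺ is d⁴ (6 − 2 = 4).
High-spin: t₂g³ eg¹, CFSE = -0.6Δ₀ = -82 kJ/mol.
Low-spin t₂g⁴ eg⁰ gives -1.6Δ₀ = -219 kJ/mol, but forming 1 extra pair costs 1P = 311 kJ/mol, so E(LS) = -219 + 311 = 92 kJ/mol.
The difference is 92 − (-82) = 174 kJ/mol, so high-spin lies lower.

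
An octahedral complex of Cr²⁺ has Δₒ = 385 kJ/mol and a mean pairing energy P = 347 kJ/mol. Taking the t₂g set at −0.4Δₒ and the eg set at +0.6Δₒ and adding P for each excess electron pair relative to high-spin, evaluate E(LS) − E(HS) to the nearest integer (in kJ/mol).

-38

Cr sits in group 6; removing 2 electrons leaves Cr²⁺ with 6 − 2 = 4 d electrons.
High-spin d⁴ fills as t₂g³ eg¹ with CFSE 3(−0.4) + 1(+0.6) = -0.6Δₒ = -231 kJ/mol.
Low-spin: t₂g⁴ eg⁰, orbital CFSE = -1.6Δₒ = -616 kJ/mol; plus 1 excess pair × P = +347 kJ/mol; total -269 kJ/mol.
The difference is -269 − (-231) = -38 kJ/mol, so low-spin lies lower.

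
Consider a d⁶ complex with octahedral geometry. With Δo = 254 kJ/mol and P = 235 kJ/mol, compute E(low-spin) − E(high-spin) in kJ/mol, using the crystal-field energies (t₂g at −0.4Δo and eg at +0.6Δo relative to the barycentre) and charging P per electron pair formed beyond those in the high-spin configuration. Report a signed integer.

In the high-spin limit (t₂g⁴ eg²) the orbital term is -0.4Δo = -102 kJ/mol, with no excess pairing.
For low-spin the configuration is t₂g⁶ eg⁰: orbital energy -2.4 × 254 = -610 kJ/mol, and 2 additional pairs relative to high-spin add 470 kJ/mol, giving -140 kJ/mol.
The difference is -140 − (-102) = -38 kJ/mol, so low-spin lies lower.

-38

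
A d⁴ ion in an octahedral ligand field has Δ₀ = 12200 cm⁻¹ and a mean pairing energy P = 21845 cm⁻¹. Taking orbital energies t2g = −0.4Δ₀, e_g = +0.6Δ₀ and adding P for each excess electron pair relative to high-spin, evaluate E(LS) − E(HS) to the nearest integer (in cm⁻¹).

High-spin d⁴ fills as t2g^3 e_g^1 with CFSE 3(−0.4) + 1(+0.6) = -0.6Δ₀ = -7320 cm⁻¹.
Low-spin t2g^4 e_g^0 gives -1.6Δ₀ = -19520 cm⁻¹, but forming 1 extra pair costs 1P = 21845 cm⁻¹, so E(LS) = -19520 + 21845 = 2325 cm⁻¹.
The difference is 2325 − (-7320) = 9645 cm⁻¹, so high-spin lies lower.

9645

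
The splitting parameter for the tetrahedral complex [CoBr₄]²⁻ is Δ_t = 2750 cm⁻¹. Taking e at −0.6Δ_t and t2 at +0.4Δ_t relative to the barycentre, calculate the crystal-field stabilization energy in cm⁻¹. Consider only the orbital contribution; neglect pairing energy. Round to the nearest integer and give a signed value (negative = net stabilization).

Each Br⁻ contributes -1; 4 × (-1) = -4. With overall charge -2, Co is in the +2 oxidation state.
Group 9 minus oxidation state +2 gives a d⁷ configuration for Co²⁺.
With tetrahedral geometry the complex is necessarily high-spin.
Electron filling gives e^4 t2^3.
The orbital stabilization is -1.2Δ_t = -1.2 × 2750 = -3300 cm⁻¹.

-3300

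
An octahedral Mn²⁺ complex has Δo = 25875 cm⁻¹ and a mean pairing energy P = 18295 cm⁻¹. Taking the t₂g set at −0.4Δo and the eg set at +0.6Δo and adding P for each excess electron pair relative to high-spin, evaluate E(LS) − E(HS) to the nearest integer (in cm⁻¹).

Mn²⁺: group 7, so d-count = 7 − 2 = 5.
In the high-spin limit (t₂g³ eg²) the orbital term is 0.0Δo = 0 cm⁻¹, with no excess pairing.
For low-spin the configuration is t₂g⁵ eg⁰: orbital energy -2.0 × 25875 = -51750 cm⁻¹, and 2 additional pairs relative to high-spin add 36590 cm⁻¹, giving -15160 cm⁻¹.
E(LS) − E(HS) = -15160 − (0) = -15160 cm⁻¹.

-15160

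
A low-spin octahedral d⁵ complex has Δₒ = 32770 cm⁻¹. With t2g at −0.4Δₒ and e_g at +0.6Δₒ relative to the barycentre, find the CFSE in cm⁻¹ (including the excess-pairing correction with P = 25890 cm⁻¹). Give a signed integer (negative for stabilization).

-13760

The d⁵ electrons fill as t2g^5 e_g^0.
The orbital stabilization is -2.0Δₒ = -2.0 × 32770 = -65540 cm⁻¹.
Relative to high-spin t2g^3 e_g^2 (0 paired), the low-spin configuration has 2 additional pairs, contributing +2 × 25890 = +51780 cm⁻¹.
Net CFSE = -65540 + 51780 = -13760 cm⁻¹.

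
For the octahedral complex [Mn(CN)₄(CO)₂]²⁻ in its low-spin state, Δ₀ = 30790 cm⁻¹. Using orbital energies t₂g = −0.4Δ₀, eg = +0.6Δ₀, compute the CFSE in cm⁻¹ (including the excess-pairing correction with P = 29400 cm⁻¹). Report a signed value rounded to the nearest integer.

Ligand charges: 4×(-1) from CN⁻ and 2×(+0) from CO sum to -4; with overall charge -2, Mn is +2.
Mn is in group 7, so Mn²⁺ is d⁵ (7 − 2 = 5).
Configuration: t₂g⁵ eg⁰.
Orbital CFSE = 5(-0.4) + 0(0.6) = -2.0Δ₀ = -2.0 × 30790 = -61580 cm⁻¹.
Relative to high-spin t₂g³ eg² (0 paired), the low-spin configuration has 2 additional pairs, contributing +2 × 29400 = +58800 cm⁻¹.
Net CFSE = -61580 + 58800 = -2780 cm⁻¹.

-2780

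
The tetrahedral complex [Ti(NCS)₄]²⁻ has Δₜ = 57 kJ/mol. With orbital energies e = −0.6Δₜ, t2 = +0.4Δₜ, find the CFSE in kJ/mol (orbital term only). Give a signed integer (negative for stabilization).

Each NCS⁻ contributes -1; 4 × (-1) = -4. With overall charge -2, Ti is in the +2 oxidation state.
Ti²⁺: group 4, so d-count = 4 − 2 = 2.
Tetrahedral splitting is small, so the complex is high-spin.
Configuration: e^2 t2^0.
The orbital stabilization is -1.2Δₜ = -1.2 × 57 = -68 kJ/mol.

-68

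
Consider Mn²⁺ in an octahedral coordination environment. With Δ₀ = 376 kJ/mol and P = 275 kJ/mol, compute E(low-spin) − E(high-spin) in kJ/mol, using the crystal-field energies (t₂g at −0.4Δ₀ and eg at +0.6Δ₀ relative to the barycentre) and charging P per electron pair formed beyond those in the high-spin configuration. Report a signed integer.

-202

Group 7 minus oxidation state +2 gives a d⁵ configuration for Mn²⁺.
High-spin d⁵ fills as t₂g³ eg² with CFSE 3(−0.4) + 2(+0.6) = 0.0Δ₀ = 0 kJ/mol.
For low-spin the configuration is t₂g⁵ eg⁰: orbital energy -2.0 × 376 = -752 kJ/mol, and 2 additional pairs relative to high-spin add 550 kJ/mol, giving -202 kJ/mol.
E(LS) − E(HS) = -202 − (0) = -202 kJ/mol.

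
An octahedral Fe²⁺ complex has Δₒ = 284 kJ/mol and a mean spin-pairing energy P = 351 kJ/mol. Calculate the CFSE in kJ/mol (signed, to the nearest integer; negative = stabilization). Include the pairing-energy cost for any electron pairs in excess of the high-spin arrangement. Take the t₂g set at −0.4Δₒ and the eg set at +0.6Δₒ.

-114

Group 8 minus oxidation state +2 gives a d⁶ configuration for Fe²⁺.
With Δₒ < P the complex is high-spin.
Filling d⁶ accordingly: t₂g⁴ eg².
Orbital CFSE = -0.4Δₒ = -0.4 × 284 = -114 kJ/mol.
High-spin has no excess pairs, so no pairing correction applies.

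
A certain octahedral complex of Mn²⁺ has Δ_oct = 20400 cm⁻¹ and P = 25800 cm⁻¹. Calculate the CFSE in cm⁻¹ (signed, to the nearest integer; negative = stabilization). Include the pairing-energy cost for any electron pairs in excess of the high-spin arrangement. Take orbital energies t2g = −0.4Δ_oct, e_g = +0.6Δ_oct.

Group 7 minus oxidation state +2 gives a d⁵ configuration for Mn²⁺.
Here Δ_oct < P (20400 < 25800), so the high-spin state is favoured.
That gives t2g^3 e_g^2.
Orbital CFSE = 0.0Δ_oct = 0.0 × 20400 = 0 cm⁻¹.
High-spin has no excess pairs, so no pairing correction applies.

0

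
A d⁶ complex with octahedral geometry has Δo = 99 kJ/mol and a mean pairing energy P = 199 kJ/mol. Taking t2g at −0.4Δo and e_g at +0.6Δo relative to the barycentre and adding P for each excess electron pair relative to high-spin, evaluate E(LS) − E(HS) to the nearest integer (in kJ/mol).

200

High-spin d⁶ fills as t2g^4 e_g^2 with CFSE 4(−0.4) + 2(+0.6) = -0.4Δo = -40 kJ/mol.
Low-spin t2g^6 e_g^0 gives -2.4Δo = -238 kJ/mol, but forming 2 extra pairs costs 2P = 398 kJ/mol, so E(LS) = -238 + 398 = 160 kJ/mol.
The difference is 160 − (-40) = 200 kJ/mol, so high-spin lies lower.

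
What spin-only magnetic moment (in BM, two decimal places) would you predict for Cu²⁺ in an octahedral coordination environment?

Cu is in group 11, so Cu²⁺ is d⁹ (11 − 2 = 9).
Configuration: t₂g⁶ eg³ → 1 unpaired electron.
μ(spin-only) = √[1(1+2)] = √3 ≈ 1.73 BM.

1.73 BM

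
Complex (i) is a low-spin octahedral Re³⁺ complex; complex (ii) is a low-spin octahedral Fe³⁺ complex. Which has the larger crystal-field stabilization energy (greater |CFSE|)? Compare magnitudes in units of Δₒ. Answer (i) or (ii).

(ii)

(i): Re sits in group 7; removing 3 electrons leaves Re³⁺ with 7 − 3 = 4 d electrons; t₂g⁴ eg⁰, CFSE = -1.6Δₒ.
(ii): Fe sits in group 8; removing 3 electrons leaves Fe³⁺ with 8 − 3 = 5 d electrons; t₂g⁵ eg⁰, CFSE = -2.0Δₒ.
So (ii) has the larger |CFSE|.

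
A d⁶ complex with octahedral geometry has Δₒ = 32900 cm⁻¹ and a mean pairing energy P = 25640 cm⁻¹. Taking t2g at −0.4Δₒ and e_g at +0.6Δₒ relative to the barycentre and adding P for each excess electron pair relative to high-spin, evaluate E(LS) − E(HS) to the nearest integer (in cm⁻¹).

-14520

High-spin: t2g^4 e_g^2, CFSE = -0.4Δₒ = -13160 cm⁻¹.
For low-spin the configuration is t2g^6 e_g^0: orbital energy -2.4 × 32900 = -78960 cm⁻¹, and 2 additional pairs relative to high-spin add 51280 cm⁻¹, giving -27680 cm⁻¹.
The difference is -27680 − (-13160) = -14520 cm⁻¹, so low-spin lies lower.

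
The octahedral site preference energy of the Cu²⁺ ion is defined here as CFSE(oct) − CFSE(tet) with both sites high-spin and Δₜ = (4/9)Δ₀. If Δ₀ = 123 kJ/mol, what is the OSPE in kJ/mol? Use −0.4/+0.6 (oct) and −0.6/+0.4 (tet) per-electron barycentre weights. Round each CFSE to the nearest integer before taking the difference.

Cu is in group 11, so Cu²⁺ is d⁹ (11 − 2 = 9).
Octahedral (high-spin): t₂g⁶ eg³, CFSE = 6(−0.4) + 3(+0.6) = -0.6Δ₀ = -0.6 × 123 = -74 kJ/mol.
Tetrahedral e⁴ t₂⁵ gives -0.4Δₜ = -0.4 × (4/9) × 123 = -22 kJ/mol.
Subtracting, OSPE = -74 − (-22) = -52 kJ/mol.

-52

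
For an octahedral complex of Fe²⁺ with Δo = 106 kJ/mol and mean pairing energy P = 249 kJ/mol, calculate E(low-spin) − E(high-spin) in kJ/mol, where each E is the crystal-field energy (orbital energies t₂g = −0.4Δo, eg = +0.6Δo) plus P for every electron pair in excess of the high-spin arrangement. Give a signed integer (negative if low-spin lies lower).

Fe²⁺: group 8, so d-count = 8 − 2 = 6.
High-spin: t₂g⁴ eg², CFSE = -0.4Δo = -42 kJ/mol.
For low-spin the configuration is t₂g⁶ eg⁰: orbital energy -2.4 × 106 = -254 kJ/mol, and 2 additional pairs relative to high-spin add 498 kJ/mol, giving 244 kJ/mol.
Thus E(LS) − E(HS) = 286 kJ/mol.

286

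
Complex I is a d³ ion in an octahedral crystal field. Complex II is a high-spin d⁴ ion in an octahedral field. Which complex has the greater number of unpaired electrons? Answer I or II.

II

I: t₂g³ eg⁰ → 3 unpaired.
II: t₂g³ eg¹ → 4 unpaired.
So II has more unpaired electrons.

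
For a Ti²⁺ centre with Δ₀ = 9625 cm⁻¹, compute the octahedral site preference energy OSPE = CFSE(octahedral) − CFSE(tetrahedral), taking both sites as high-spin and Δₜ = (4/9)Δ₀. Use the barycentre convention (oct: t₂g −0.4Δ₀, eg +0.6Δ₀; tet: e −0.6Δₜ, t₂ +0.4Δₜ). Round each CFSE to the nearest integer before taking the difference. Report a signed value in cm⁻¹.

-2567

Ti sits in group 4; removing 2 electrons leaves Ti²⁺ with 4 − 2 = 2 d electrons.
Octahedral (high-spin): t2g^2 e_g^0, CFSE = 2(−0.4) + 0(+0.6) = -0.8Δ₀ = -0.8 × 9625 = -7700 cm⁻¹.
Tetrahedral e^2 t2^0 gives -1.2Δₜ = -1.2 × (4/9) × 9625 = -5133 cm⁻¹.
OSPE = -7700 − (-5133) = -2567 cm⁻¹.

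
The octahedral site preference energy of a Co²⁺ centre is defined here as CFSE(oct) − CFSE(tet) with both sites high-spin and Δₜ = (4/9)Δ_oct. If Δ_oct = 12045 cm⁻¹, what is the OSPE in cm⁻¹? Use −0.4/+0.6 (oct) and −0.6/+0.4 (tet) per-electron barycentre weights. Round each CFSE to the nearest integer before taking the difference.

Co sits in group 9; removing 2 electrons leaves Co²⁺ with 9 − 2 = 7 d electrons.
In an octahedral site d⁷ (HS) is t₂g⁵ eg², giving CFSE(oct) = -0.8Δ_oct = -9636 cm⁻¹.
Tetrahedral e⁴ t₂³ gives -1.2Δₜ = -1.2 × (4/9) × 12045 = -6424 cm⁻¹.
OSPE = -9636 − (-6424) = -3212 cm⁻¹.

-3212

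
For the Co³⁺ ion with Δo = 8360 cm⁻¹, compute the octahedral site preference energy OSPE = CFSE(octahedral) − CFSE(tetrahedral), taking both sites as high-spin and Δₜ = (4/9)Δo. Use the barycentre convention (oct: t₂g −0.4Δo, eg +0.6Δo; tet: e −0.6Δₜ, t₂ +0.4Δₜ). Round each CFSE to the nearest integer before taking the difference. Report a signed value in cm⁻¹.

Group 9 minus oxidation state +3 gives a d⁶ configuration for Co³⁺.
Octahedral high-spin t2g^4 e_g^2: CFSE = -0.4 × 8360 = -3344 cm⁻¹.
Tetrahedral: e^3 t2^3, CFSE = 3(−0.6) + 3(+0.4) = -0.6Δₜ = -0.6 × (4/9) × 8360 = -2229 cm⁻¹.
OSPE = -3344 − (-2229) = -1115 cm⁻¹.

-1115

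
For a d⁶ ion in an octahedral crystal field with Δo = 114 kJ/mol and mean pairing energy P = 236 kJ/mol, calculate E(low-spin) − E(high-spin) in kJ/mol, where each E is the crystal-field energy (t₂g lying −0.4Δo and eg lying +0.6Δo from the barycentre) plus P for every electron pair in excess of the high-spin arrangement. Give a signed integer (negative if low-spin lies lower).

In the high-spin limit (t₂g⁴ eg²) the orbital term is -0.4Δo = -46 kJ/mol, with no excess pairing.
Low-spin t₂g⁶ eg⁰ gives -2.4Δo = -274 kJ/mol, but forming 2 extra pairs costs 2P = 472 kJ/mol, so E(LS) = -274 + 472 = 198 kJ/mol.
Thus E(LS) − E(HS) = 244 kJ/mol.

244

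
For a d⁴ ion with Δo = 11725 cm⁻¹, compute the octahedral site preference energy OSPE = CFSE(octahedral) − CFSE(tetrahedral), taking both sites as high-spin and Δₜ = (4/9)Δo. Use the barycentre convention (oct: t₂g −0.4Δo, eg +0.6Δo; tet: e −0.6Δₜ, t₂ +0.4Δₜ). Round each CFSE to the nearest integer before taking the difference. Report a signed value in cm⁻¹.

-4951

In an octahedral site d⁴ (HS) is t2g^3 e_g^1, giving CFSE(oct) = -0.6Δo = -7035 cm⁻¹.
Tetrahedral e^2 t2^2 gives -0.4Δₜ = -0.4 × (4/9) × 11725 = -2084 cm⁻¹.
OSPE = CFSE(oct) − CFSE(tet) = -7035 − (-2084) = -4951 cm⁻¹.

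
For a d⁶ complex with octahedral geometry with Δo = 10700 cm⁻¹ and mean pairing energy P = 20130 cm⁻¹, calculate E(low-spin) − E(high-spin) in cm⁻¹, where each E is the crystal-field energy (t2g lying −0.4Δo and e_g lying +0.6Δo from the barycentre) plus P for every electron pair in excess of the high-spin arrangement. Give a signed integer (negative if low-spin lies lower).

18860

High-spin d⁶ fills as t2g^4 e_g^2 with CFSE 4(−0.4) + 2(+0.6) = -0.4Δo = -4280 cm⁻¹.
Low-spin: t2g^6 e_g^0, orbital CFSE = -2.4Δo = -25680 cm⁻¹; plus 2 excess pairs × P = +40260 cm⁻¹; total 14580 cm⁻¹.
E(LS) − E(HS) = 14580 − (-4280) = 18860 cm⁻¹.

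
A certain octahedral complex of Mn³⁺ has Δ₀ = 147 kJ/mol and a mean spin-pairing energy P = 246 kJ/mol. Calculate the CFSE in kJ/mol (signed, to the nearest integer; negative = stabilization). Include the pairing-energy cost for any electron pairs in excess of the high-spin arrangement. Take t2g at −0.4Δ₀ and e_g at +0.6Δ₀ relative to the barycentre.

-88

Mn is in group 7, so Mn³⁺ is d⁴ (7 − 3 = 4).
Here Δ₀ < P (147 < 246), so the high-spin state is favoured.
Configuration: t2g^3 e_g^1.
Orbital CFSE = -0.6Δ₀ = -0.6 × 147 = -88 kJ/mol.
High-spin has no excess pairs, so no pairing correction applies.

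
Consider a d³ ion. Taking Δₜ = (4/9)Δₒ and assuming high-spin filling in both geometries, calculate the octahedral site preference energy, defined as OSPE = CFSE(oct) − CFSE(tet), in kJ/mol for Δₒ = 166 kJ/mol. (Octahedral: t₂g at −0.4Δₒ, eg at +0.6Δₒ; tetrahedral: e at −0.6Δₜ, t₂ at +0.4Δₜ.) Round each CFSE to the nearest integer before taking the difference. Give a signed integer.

-140

In an octahedral site d³ (HS) is t₂g³ eg⁰, giving CFSE(oct) = -1.2Δₒ = -199 kJ/mol.
In a tetrahedral site the filling is e² t₂¹: CFSE(tet) = -0.8Δₜ = -0.8 × (4/9)(166) = -59 kJ/mol.
OSPE = CFSE(oct) − CFSE(tet) = -199 − (-59) = -140 kJ/mol.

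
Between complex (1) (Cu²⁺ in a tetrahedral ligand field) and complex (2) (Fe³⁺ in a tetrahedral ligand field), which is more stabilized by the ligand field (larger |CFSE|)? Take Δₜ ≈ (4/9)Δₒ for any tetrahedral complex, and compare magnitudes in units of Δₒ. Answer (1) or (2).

(1)

(1): Cu is in group 11, so Cu²⁺ is d⁹ (11 − 2 = 9); Tetrahedral fields are weak (Δₜ ≈ 4/9 Δₒ), so electrons fill high-spin; e^4 t2^5, CFSE = -0.4Δₜ ≈ -0.18Δₒ.
(2): Group 8 minus oxidation state +3 gives a d⁵ configuration for Fe³⁺; With tetrahedral geometry the complex is necessarily high-spin; e² t₂³, CFSE = 0.0Δₜ ≈ 0.00Δₒ.
So (1) has the larger |CFSE|.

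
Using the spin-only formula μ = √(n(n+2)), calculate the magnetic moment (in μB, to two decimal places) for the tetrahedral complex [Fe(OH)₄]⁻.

5.92 μB

Each OH⁻ contributes -1; 4 × (-1) = -4. With overall charge -1, Fe is in the +3 oxidation state.
Fe³⁺: group 8, so d-count = 8 − 3 = 5.
Tetrahedral splitting is small, so the complex is high-spin.
Configuration: e^2 t2^3 → 5 unpaired electrons.
μ(spin-only) = √[5(5+2)] = √35 ≈ 5.92 μB.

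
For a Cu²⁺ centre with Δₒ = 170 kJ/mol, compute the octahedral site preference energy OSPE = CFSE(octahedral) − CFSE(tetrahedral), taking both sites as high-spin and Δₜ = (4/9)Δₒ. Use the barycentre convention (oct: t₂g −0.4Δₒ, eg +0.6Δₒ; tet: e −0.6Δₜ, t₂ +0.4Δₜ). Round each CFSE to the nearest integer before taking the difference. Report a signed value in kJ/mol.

-72

Cu sits in group 11; removing 2 electrons leaves Cu²⁺ with 11 − 2 = 9 d electrons.
Octahedral (high-spin): t₂g⁶ eg³, CFSE = 6(−0.4) + 3(+0.6) = -0.6Δₒ = -0.6 × 170 = -102 kJ/mol.
In a tetrahedral site the filling is e⁴ t₂⁵: CFSE(tet) = -0.4Δₜ = -0.4 × (4/9)(170) = -30 kJ/mol.
OSPE = CFSE(oct) − CFSE(tet) = -102 − (-30) = -72 kJ/mol.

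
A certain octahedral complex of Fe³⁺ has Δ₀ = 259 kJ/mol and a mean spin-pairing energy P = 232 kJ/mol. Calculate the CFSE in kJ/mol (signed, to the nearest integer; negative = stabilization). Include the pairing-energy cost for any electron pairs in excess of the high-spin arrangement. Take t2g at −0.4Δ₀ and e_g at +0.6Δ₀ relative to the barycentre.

Fe³⁺: group 8, so d-count = 8 − 3 = 5.
Δ₀ > P, so pairing is preferred: the ground state is low-spin.
Configuration: t2g^5 e_g^0.
Orbital CFSE = -2.0Δ₀ = -2.0 × 259 = -518 kJ/mol.
Excess pairs vs high-spin: 2 − 0 = 2; pairing cost = +464 kJ/mol.
Net CFSE = -518 + 464 = -54 kJ/mol.

-54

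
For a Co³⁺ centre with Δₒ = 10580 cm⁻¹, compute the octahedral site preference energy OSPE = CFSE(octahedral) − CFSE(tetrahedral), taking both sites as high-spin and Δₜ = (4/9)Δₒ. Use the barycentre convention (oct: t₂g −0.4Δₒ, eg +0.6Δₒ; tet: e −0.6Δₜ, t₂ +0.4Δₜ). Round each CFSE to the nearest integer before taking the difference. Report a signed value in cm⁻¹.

Co sits in group 9; removing 3 electrons leaves Co³⁺ with 9 − 3 = 6 d electrons.
Octahedral high-spin t2g^4 e_g^2: CFSE = -0.4 × 10580 = -4232 cm⁻¹.
In a tetrahedral site the filling is e^3 t2^3: CFSE(tet) = -0.6Δₜ = -0.6 × (4/9)(10580) = -2821 cm⁻¹.
OSPE = CFSE(oct) − CFSE(tet) = -4232 − (-2821) = -1411 cm⁻¹.

-1411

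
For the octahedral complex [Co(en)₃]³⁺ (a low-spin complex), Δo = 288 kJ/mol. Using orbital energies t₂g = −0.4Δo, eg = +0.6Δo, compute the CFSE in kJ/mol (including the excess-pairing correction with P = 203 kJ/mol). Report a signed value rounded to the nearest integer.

-285

en is neutral, so the +3 overall charge sits on Co: oxidation state +3.
Co sits in group 9; removing 3 electrons leaves Co³⁺ with 9 − 3 = 6 d electrons.
The d⁶ electrons fill as t₂g⁶ eg⁰.
CFSE(orbital) = 6×(-0.4Δo) + 0×(0.6Δo) = -2.4Δo; with Δo = 288 kJ/mol that is -691 kJ/mol.
Relative to high-spin t₂g⁴ eg² (1 paired), the low-spin configuration has 2 additional pairs, contributing +2 × 203 = +406 kJ/mol.
Overall CFSE = -691 + 406 = -285 kJ/mol.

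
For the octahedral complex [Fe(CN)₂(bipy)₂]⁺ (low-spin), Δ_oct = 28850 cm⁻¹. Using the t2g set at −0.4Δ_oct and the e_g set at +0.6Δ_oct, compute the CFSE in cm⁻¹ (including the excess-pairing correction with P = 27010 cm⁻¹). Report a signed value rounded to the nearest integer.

-3680

Ligand charges: 2×(-1) from CN⁻ and 2×(+0) from bipy sum to -2; with overall charge +1, Fe is +3.
Fe sits in group 8; removing 3 electrons leaves Fe³⁺ with 8 − 3 = 5 d electrons.
Configuration: t2g^5 e_g^0.
The orbital stabilization is -2.0Δ_oct = -2.0 × 28850 = -57700 cm⁻¹.
High-spin d⁵ would be t2g^3 e_g^2 with 0 pairs; low-spin has 2, so 2 excess pairs cost +2P = +54020 cm⁻¹.
Combining: -57700 + 54020 = -3680 cm⁻¹.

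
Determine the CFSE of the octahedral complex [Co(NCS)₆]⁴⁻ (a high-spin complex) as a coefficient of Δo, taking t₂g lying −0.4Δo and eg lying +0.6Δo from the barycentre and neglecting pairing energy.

-0.8 Δo

Each NCS⁻ contributes -1; 6 × (-1) = -6. With overall charge -4, Co is in the +2 oxidation state.
Co²⁺: group 9, so d-count = 9 − 2 = 7.
Configuration: t₂g⁵ eg².
CFSE = 5(-0.4Δo) + 2(0.6Δo) = -2.0Δo + 1.2Δo = -0.8Δo.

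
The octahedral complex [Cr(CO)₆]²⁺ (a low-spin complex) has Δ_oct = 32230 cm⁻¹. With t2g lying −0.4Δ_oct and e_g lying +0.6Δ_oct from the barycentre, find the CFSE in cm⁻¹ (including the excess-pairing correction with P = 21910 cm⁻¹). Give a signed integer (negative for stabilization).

-29658

CO is neutral, so the +2 overall charge sits on Cr: oxidation state +2.
Cr²⁺: group 6, so d-count = 6 − 2 = 4.
The d⁴ electrons fill as t2g^4 e_g^0.
The orbital stabilization is -1.6Δ_oct = -1.6 × 32230 = -51568 cm⁻¹.
Pairing penalty: 1 pair vs 0 in the high-spin reference → 1 extra × P = 21910 cm⁻¹.
Net CFSE = -51568 + 21910 = -29658 cm⁻¹.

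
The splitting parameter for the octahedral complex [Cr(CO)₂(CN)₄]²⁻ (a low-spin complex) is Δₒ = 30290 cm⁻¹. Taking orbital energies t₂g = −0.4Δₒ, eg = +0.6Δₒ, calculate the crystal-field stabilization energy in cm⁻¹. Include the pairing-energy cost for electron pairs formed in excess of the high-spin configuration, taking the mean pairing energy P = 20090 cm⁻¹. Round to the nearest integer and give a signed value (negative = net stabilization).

Ligand charges: 2×(+0) from CO and 4×(-1) from CN⁻ sum to -4; with overall charge -2, Cr is +2.
Cr is in group 6, so Cr²⁺ is d⁴ (6 − 2 = 4).
Electron filling gives t₂g⁴ eg⁰.
Orbital CFSE = 4(-0.4) + 0(0.6) = -1.6Δₒ = -1.6 × 30290 = -48464 cm⁻¹.
Pairing penalty: 1 pair vs 0 in the high-spin reference → 1 extra × P = 20090 cm⁻¹.
Combining: -48464 + 20090 = -28374 cm⁻¹.

-28374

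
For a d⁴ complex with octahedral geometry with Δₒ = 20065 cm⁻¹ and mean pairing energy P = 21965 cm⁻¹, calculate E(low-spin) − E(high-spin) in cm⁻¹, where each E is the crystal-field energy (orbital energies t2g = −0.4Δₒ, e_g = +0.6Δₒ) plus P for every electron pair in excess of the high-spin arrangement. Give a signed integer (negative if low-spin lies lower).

High-spin: t2g^3 e_g^1, CFSE = -0.6Δₒ = -12039 cm⁻¹.
Low-spin t2g^4 e_g^0 gives -1.6Δₒ = -32104 cm⁻¹, but forming 1 extra pair costs 1P = 21965 cm⁻¹, so E(LS) = -32104 + 21965 = -10139 cm⁻¹.
E(LS) − E(HS) = -10139 − (-12039) = 1900 cm⁻¹.

1900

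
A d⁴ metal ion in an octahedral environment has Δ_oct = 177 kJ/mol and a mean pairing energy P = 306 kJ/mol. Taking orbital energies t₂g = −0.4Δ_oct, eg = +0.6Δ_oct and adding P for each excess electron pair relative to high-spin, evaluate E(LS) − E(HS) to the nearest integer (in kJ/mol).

129

In the high-spin limit (t₂g³ eg¹) the orbital term is -0.6Δ_oct = -106 kJ/mol, with no excess pairing.
Low-spin t₂g⁴ eg⁰ gives -1.6Δ_oct = -283 kJ/mol, but forming 1 extra pair costs 1P = 306 kJ/mol, so E(LS) = -283 + 306 = 23 kJ/mol.
E(LS) − E(HS) = 23 − (-106) = 129 kJ/mol.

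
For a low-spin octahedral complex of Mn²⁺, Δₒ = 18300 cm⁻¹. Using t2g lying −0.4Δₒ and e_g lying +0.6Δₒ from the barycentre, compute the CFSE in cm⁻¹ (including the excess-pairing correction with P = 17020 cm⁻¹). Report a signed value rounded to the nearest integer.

-2560

Mn²⁺: group 7, so d-count = 7 − 2 = 5.
Configuration: t2g^5 e_g^0.
The orbital stabilization is -2.0Δₒ = -2.0 × 18300 = -36600 cm⁻¹.
Pairing penalty: 2 pairs vs 0 in the high-spin reference → 2 extra × P = 34040 cm⁻¹.
Combining: -36600 + 34040 = -2560 cm⁻¹.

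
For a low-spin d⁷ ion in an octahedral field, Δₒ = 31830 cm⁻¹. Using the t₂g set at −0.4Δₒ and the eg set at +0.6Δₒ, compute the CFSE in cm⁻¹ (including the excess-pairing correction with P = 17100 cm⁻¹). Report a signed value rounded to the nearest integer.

-40194

The d⁷ electrons fill as t₂g⁶ eg¹.
The orbital stabilization is -1.8Δₒ = -1.8 × 31830 = -57294 cm⁻¹.
Pairing penalty: 3 pairs vs 2 in the high-spin reference → 1 extra × P = 17100 cm⁻¹.
Net CFSE = -57294 + 17100 = -40194 cm⁻¹.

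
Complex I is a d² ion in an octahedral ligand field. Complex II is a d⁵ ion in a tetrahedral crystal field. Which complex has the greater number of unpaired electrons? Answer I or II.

I: For octahedral d² the high- and low-spin configurations coincide; t₂g² eg⁰ → 2 unpaired.
II: With tetrahedral geometry the complex is necessarily high-spin; e^2 t2^3 → 5 unpaired.
So II has more unpaired electrons.

II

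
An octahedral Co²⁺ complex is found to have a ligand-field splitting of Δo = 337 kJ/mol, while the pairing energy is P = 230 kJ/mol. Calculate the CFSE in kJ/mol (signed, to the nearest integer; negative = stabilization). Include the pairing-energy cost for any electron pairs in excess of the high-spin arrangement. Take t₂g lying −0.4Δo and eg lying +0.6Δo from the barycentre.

-377

Co sits in group 9; removing 2 electrons leaves Co²⁺ with 9 − 2 = 7 d electrons.
Here Δo > P (337 > 230), so the low-spin state is favoured.
Filling d⁷ accordingly: t₂g⁶ eg¹.
Orbital CFSE = -1.8Δo = -1.8 × 337 = -607 kJ/mol.
Excess pairs vs high-spin: 3 − 2 = 1; pairing cost = +230 kJ/mol.
Net CFSE = -607 + 230 = -377 kJ/mol.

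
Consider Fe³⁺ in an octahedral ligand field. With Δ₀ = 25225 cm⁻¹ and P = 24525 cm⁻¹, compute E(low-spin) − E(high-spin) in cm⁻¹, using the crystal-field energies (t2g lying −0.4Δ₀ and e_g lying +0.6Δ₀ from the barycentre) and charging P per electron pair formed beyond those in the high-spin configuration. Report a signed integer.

Fe sits in group 8; removing 3 electrons leaves Fe³⁺ with 8 − 3 = 5 d electrons.
High-spin d⁵ fills as t2g^3 e_g^2 with CFSE 3(−0.4) + 2(+0.6) = 0.0Δ₀ = 0 cm⁻¹.
For low-spin the configuration is t2g^5 e_g^0: orbital energy -2.0 × 25225 = -50450 cm⁻¹, and 2 additional pairs relative to high-spin add 49050 cm⁻¹, giving -1400 cm⁻¹.
E(LS) − E(HS) = -1400 − (0) = -1400 cm⁻¹.

-1400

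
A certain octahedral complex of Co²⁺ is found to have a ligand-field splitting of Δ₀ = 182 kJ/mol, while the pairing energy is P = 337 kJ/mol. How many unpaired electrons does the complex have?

3

Group 9 minus oxidation state +2 gives a d⁷ configuration for Co²⁺.
With Δ₀ < P the complex is high-spin.
Configuration: t₂g⁵ eg².
Unpaired electrons: 3.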